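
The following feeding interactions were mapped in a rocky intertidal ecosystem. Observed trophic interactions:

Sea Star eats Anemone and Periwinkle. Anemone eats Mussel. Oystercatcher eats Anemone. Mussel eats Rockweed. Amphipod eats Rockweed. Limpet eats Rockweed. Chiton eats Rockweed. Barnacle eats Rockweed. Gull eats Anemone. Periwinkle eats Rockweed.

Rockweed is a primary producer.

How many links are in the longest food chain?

3 links

One longest chain: Rockweed → Mussel → Anemone → Sea Star.
It has 4 species and 3 links.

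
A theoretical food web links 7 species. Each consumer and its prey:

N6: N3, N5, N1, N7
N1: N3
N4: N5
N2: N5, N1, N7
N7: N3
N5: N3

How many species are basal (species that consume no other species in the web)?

Basal species (no prey listed): N3.
Count: 1.

1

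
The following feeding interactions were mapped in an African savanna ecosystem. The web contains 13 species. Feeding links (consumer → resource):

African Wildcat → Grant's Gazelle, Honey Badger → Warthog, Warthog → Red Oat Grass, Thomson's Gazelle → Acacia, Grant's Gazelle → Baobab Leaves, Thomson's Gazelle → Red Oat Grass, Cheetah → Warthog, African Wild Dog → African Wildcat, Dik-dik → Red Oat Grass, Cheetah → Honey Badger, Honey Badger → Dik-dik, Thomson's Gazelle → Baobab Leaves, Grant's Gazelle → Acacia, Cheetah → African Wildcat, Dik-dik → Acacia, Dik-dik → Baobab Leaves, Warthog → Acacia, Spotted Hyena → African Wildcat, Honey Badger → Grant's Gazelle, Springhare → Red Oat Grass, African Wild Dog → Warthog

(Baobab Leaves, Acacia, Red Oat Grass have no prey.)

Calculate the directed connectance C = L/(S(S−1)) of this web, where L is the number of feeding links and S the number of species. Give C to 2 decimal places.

The web has S = 13 species and L = 21 feeding links.
C = L / (S(S−1)) = 21 / 156 = 0.1346 ≈ 0.13.

C = 0.13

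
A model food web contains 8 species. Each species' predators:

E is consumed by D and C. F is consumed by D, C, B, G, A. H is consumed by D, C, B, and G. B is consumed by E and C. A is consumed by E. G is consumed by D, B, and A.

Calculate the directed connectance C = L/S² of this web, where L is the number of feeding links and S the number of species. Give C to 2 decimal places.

The web has S = 8 species and L = 17 feeding links.
C = L / S² = 17 / 64 = 0.2656 ≈ 0.27.

C = 0.27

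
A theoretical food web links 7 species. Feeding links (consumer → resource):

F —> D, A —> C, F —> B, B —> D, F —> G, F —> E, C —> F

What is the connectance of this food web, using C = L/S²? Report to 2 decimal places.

C = 0.14

The web has S = 7 species and L = 7 feeding links.
C = L / S² = 7 / 49 = 0.1429 ≈ 0.14.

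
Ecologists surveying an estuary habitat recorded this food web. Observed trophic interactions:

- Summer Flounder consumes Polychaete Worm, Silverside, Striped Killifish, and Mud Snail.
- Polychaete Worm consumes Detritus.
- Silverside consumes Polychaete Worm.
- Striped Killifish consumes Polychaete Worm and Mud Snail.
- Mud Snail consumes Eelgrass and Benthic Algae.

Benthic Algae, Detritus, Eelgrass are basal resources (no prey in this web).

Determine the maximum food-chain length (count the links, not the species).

3 links

One longest chain: Detritus → Polychaete Worm → Silverside → Summer Flounder.
It has 4 species and 3 links.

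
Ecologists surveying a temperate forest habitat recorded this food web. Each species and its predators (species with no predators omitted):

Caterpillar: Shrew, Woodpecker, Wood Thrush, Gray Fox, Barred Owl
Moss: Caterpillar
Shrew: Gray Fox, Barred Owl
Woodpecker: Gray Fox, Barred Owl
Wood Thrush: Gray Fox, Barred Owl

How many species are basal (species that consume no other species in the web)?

1

Basal species (no prey listed): Moss.
Count: 1.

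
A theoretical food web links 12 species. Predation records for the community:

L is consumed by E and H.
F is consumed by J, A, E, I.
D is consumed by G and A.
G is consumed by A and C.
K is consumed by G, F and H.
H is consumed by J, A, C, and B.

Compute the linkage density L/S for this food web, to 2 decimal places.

L/S = 1.42

There are L = 17 links among S = 12 species.
L/S = 17/12 = 1.4167 ≈ 1.42.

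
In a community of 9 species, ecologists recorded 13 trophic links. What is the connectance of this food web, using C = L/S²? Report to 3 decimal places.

C = 0.160

The web has S = 9 species and L = 13 feeding links.
C = L / S² = 13 / 81 = 0.1605 ≈ 0.160.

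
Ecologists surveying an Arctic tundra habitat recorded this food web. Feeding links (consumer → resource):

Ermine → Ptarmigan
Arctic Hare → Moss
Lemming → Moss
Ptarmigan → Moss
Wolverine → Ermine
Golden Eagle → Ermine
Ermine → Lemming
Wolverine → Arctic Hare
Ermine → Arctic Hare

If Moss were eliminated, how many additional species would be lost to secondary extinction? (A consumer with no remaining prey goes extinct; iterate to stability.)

Remove Moss.
Round 1: Arctic Hare (all prey gone), Ptarmigan (all prey gone), Lemming (all prey gone) → extinct.
Round 2: Ermine (all prey gone) → extinct.
Round 3: Wolverine (all prey gone), Golden Eagle (all prey gone) → extinct.
No further losses. Total secondary extinctions: 6.

6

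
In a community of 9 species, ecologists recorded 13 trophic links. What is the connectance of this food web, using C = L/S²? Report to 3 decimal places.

C = 0.160

The web has S = 9 species and L = 13 feeding links.
C = L / S² = 13 / 81 = 0.1605 ≈ 0.160.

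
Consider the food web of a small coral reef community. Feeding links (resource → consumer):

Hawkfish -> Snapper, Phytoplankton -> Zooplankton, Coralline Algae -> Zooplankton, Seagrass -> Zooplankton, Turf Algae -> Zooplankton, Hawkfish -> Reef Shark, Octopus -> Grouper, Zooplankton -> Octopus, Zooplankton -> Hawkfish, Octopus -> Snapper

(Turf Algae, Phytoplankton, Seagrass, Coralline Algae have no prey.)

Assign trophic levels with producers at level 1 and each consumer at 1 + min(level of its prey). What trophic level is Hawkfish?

Turf Algae is a producer → level 1.
Zooplankton eats Turf Algae → level 2.
Hawkfish eats Zooplankton → level 3.
No prey of Hawkfish is below level 2, so 3 is the minimum.

Trophic level 3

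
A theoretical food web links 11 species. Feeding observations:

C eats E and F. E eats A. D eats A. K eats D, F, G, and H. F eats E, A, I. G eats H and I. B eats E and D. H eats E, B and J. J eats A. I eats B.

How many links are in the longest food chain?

5 links

One longest chain: A → E → B → I → F → K.
It has 6 species and 5 links.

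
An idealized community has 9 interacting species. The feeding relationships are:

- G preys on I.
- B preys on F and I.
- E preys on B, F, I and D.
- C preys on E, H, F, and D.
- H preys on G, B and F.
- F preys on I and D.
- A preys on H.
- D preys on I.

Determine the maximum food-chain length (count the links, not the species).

One longest chain: I → D → F → B → H → C.
It has 6 species and 5 links.

5 links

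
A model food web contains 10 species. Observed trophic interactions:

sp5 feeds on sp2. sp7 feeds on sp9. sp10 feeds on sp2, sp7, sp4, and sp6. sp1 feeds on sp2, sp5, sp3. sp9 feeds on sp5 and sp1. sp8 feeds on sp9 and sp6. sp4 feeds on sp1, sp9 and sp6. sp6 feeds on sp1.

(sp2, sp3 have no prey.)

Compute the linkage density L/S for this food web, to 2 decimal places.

L/S = 1.70

There are L = 17 links among S = 10 species.
L/S = 17/10 = 1.7000 ≈ 1.70.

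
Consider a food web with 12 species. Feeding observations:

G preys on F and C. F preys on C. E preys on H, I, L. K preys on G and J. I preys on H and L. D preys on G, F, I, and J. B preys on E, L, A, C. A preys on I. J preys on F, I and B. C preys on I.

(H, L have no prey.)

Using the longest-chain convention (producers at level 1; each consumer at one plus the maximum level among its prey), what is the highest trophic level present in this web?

6

Producers (level 1): H, L.
H → I → C → F → G → K gives K level 6.
No species has a prey at level 6, so no species reaches level 7.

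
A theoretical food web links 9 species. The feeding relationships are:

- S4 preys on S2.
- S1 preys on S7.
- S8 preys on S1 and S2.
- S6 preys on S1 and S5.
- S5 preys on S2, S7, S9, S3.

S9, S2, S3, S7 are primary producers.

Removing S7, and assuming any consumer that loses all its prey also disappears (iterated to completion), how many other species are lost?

1

Remove S7.
Round 1: S1 (all prey gone) → extinct.
No further losses. Total secondary extinctions: 1.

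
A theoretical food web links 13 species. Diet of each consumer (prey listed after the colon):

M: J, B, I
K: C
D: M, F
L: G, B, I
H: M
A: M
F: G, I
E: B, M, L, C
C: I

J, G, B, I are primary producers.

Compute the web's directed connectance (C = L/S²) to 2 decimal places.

C = 0.11

The web has S = 13 species and L = 18 feeding links.
C = L / S² = 18 / 169 = 0.1065 ≈ 0.11.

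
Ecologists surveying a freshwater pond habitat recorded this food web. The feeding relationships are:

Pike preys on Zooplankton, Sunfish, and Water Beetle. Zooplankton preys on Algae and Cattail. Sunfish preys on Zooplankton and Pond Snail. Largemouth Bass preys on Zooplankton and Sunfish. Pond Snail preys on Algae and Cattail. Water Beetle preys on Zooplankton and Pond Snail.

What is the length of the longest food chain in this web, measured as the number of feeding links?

3 links

One longest chain: Algae → Pond Snail → Sunfish → Largemouth Bass.
It has 4 species and 3 links.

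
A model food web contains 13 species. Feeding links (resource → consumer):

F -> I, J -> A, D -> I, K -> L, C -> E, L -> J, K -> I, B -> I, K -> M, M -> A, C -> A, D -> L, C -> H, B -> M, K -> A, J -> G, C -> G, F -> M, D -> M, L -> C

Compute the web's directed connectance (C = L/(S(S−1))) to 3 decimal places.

The web has S = 13 species and L = 20 feeding links.
C = L / (S(S−1)) = 20 / 156 = 0.1282 ≈ 0.128.

C = 0.128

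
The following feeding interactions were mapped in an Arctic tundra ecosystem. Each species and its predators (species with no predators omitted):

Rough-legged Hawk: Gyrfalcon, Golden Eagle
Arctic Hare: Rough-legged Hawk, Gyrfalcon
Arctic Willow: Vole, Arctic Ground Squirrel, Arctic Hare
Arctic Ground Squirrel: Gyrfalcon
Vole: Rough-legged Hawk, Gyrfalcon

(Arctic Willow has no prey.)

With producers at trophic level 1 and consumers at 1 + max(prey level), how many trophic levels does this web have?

Producers (level 1): Arctic Willow.
Arctic Willow → Vole → Rough-legged Hawk → Gyrfalcon gives Gyrfalcon level 4.
No species has a prey at level 4, so no species reaches level 5.

4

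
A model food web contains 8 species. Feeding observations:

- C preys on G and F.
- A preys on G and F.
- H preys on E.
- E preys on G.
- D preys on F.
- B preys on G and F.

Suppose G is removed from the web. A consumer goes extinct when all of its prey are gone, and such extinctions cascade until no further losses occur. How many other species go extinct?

Remove G.
Round 1: E (all prey gone) → extinct.
Round 2: H (all prey gone) → extinct.
No further losses. Total secondary extinctions: 2.

2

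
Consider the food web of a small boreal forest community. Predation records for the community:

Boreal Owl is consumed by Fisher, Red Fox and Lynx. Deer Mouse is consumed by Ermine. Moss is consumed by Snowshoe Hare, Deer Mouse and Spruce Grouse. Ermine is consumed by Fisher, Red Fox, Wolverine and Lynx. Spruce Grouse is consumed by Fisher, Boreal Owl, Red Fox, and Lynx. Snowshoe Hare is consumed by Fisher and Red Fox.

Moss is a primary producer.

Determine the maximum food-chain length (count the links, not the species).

One longest chain: Moss → Spruce Grouse → Boreal Owl → Fisher.
It has 4 species and 3 links.

3 links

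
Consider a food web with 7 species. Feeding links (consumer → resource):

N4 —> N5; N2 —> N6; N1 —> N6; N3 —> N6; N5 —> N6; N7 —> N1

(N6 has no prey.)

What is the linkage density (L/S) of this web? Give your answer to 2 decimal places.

There are L = 6 links among S = 7 species.
L/S = 6/7 = 0.8571 ≈ 0.86.

L/S = 0.86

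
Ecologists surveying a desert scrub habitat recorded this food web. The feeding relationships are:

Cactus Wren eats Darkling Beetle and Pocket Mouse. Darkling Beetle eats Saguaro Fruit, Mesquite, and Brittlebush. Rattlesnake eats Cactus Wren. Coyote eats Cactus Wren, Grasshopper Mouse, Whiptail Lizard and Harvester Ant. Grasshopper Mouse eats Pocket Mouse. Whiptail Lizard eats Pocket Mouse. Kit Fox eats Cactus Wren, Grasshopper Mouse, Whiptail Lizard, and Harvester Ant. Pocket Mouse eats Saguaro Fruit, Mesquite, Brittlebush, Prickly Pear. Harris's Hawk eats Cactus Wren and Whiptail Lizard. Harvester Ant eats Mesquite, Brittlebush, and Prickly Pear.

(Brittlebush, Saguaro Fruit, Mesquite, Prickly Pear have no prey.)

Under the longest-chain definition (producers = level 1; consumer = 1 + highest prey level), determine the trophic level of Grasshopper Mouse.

Brittlebush is a producer → level 1.
Pocket Mouse eats Brittlebush (level 1); other prey at levels: Saguaro Fruit 1, Mesquite 1, Prickly Pear 1 → level 2.
Grasshopper Mouse eats Pocket Mouse → level 3.

Trophic level 3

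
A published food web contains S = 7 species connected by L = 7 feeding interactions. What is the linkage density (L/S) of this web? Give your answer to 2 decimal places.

L/S = 1.00

There are L = 7 links among S = 7 species.
L/S = 7/7 = 1.0000 ≈ 1.00.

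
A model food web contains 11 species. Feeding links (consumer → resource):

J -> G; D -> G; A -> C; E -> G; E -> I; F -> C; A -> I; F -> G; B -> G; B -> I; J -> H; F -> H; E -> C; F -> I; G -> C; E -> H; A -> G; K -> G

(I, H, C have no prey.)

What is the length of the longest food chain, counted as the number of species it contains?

One longest chain: C → G → D.
It has 3 species and 2 links.

3 species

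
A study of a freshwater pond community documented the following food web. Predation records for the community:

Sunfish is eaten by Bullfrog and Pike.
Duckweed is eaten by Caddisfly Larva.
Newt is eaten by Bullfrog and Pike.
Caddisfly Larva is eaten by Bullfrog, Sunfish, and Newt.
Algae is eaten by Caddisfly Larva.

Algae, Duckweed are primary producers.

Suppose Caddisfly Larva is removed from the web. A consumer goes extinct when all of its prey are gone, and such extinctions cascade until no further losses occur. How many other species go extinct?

Remove Caddisfly Larva.
Round 1: Newt (all prey gone), Sunfish (all prey gone) → extinct.
Round 2: Pike (all prey gone), Bullfrog (all prey gone) → extinct.
No further losses. Total secondary extinctions: 4.

4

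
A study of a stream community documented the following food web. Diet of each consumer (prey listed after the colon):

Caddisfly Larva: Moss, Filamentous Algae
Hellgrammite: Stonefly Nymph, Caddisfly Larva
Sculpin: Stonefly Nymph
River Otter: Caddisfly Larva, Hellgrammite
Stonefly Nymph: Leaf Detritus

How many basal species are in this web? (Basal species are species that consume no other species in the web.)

3

Basal species (no prey listed): Leaf Detritus, Moss, Filamentous Algae.
Count: 3.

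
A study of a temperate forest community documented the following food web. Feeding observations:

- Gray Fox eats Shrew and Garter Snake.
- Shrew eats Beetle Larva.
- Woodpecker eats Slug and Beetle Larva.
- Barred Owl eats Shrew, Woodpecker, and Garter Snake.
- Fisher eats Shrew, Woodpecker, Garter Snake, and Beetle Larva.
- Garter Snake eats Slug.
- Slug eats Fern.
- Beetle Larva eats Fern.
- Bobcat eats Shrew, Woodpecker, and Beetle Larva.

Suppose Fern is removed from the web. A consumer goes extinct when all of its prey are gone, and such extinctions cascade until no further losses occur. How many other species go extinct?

9

Remove Fern.
Round 1: Slug (all prey gone), Beetle Larva (all prey gone) → extinct.
Round 2: Woodpecker (all prey gone), Shrew (all prey gone), Garter Snake (all prey gone) → extinct.
Round 3: Fisher (all prey gone), Barred Owl (all prey gone), Bobcat (all prey gone), Gray Fox (all prey gone) → extinct.
No further losses. Total secondary extinctions: 9.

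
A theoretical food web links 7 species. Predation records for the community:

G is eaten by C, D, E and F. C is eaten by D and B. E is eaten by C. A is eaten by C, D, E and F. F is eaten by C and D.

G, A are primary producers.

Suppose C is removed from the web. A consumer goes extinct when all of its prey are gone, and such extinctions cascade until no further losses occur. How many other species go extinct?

Remove C.
Round 1: B (all prey gone) → extinct.
No further losses. Total secondary extinctions: 1.

1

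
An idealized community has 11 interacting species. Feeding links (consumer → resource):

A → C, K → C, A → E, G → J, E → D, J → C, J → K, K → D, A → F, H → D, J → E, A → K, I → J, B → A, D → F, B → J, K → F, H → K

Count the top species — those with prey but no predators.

Top species (has prey, but nothing eats it): H, G, I, B.
Count: 4.

4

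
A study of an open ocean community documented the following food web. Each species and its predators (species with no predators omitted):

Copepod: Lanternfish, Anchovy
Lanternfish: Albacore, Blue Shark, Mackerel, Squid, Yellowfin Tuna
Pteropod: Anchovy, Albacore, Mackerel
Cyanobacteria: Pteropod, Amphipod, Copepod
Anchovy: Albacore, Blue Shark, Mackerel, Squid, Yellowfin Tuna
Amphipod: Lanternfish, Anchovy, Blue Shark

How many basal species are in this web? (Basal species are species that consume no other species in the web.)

1

Basal species (no prey listed): Cyanobacteria.
Count: 1.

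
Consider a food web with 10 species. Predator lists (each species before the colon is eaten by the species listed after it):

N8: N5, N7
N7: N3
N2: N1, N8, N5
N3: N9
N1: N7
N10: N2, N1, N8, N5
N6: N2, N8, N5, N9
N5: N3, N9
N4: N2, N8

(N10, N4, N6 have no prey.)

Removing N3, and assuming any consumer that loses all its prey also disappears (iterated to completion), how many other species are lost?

0

Remove N3.
Every predator of it retains at least one other prey: N9 still has N6, N5.
No consumer loses all prey, so no secondary extinctions occur.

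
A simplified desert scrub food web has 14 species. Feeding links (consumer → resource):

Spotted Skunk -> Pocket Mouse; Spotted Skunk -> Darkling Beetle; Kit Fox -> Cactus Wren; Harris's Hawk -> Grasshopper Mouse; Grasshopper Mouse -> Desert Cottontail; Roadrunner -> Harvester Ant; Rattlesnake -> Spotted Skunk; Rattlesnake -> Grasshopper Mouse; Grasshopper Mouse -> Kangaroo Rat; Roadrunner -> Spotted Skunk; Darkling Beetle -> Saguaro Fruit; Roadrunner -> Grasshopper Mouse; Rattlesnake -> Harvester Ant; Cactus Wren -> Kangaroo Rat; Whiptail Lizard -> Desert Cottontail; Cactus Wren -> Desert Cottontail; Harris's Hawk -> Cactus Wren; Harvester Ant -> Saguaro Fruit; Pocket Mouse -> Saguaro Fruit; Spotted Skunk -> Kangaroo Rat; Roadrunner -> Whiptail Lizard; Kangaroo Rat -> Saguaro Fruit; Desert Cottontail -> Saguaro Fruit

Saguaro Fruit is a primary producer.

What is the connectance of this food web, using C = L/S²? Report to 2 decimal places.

The web has S = 14 species and L = 23 feeding links.
C = L / S² = 23 / 196 = 0.1173 ≈ 0.12.

C = 0.12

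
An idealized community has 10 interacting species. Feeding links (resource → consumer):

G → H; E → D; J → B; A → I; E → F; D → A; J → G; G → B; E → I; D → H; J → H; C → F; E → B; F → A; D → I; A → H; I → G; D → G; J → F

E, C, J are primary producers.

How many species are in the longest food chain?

One longest chain: E → D → A → I → G → B.
It has 6 species and 5 links.

6 species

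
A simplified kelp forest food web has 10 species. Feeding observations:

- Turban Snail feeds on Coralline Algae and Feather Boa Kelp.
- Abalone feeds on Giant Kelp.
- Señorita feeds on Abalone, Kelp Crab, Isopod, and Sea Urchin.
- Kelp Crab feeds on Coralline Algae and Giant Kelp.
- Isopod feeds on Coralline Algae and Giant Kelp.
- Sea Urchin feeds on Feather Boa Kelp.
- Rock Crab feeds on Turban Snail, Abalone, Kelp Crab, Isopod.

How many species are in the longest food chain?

One longest chain: Feather Boa Kelp → Sea Urchin → Señorita.
It has 3 species and 2 links.

3 species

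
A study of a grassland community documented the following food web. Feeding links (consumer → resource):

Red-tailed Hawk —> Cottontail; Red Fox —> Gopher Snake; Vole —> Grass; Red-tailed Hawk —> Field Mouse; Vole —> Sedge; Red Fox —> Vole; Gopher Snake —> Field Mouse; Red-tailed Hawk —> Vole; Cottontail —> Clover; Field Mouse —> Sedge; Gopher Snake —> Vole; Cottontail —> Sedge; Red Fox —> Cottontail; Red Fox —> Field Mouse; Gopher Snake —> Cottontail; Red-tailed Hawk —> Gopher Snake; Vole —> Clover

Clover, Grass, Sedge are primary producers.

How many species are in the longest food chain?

One longest chain: Sedge → Field Mouse → Gopher Snake → Red-tailed Hawk.
It has 4 species and 3 links.

4 species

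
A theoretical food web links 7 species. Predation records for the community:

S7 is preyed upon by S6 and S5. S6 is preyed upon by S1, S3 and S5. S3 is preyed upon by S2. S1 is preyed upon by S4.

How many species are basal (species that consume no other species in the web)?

Basal species (no prey listed): S7.
Count: 1.

1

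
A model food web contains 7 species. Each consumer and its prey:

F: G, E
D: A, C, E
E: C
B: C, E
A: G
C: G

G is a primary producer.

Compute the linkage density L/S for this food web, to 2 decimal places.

There are L = 10 links among S = 7 species.
L/S = 10/7 = 1.4286 ≈ 1.43.

L/S = 1.43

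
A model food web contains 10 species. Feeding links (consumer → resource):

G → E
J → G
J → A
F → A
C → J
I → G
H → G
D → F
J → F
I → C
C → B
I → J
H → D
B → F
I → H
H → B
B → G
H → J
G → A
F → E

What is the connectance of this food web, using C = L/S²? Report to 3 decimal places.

The web has S = 10 species and L = 20 feeding links.
C = L / S² = 20 / 100 = 0.2000 ≈ 0.200.

C = 0.200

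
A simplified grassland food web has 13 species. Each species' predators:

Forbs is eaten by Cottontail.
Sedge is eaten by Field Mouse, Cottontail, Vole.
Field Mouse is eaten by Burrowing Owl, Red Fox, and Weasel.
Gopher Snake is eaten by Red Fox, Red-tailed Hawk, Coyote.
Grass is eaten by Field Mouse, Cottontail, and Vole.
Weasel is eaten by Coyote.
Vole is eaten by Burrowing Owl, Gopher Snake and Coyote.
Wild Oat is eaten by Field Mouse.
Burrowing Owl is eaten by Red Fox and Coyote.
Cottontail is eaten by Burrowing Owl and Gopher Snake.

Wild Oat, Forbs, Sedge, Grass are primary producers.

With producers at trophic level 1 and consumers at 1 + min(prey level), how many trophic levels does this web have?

Producers (level 1): Wild Oat, Forbs, Sedge, Grass.
Following each consumer down to its lowest-level prey: Sedge → Vole → Gopher Snake → Red-tailed Hawk (levels 1 through 4).
All prey of Red-tailed Hawk (Gopher Snake 3) are at level 3 or above, so Red-tailed Hawk is at level 1 + 3 = 4.
Every consumer has at least one prey at level 3 or below, so none exceeds level 4.

4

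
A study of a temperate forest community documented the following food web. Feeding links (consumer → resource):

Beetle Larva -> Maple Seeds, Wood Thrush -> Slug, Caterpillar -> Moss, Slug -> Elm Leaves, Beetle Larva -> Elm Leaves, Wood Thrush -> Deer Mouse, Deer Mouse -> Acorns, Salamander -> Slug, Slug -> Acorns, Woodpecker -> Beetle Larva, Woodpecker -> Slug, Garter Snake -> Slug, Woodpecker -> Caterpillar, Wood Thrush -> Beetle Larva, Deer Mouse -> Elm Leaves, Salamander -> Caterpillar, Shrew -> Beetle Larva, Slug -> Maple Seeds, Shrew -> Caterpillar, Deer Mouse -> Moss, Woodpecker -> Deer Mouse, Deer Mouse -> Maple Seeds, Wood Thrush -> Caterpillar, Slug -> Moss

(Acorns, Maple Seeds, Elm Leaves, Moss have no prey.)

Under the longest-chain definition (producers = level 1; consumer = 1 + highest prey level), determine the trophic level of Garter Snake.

Acorns is a producer → level 1.
Slug eats Acorns (level 1); other prey at levels: Maple Seeds 1, Elm Leaves 1, Moss 1 → level 2.
Garter Snake eats Slug → level 3.

Trophic level 3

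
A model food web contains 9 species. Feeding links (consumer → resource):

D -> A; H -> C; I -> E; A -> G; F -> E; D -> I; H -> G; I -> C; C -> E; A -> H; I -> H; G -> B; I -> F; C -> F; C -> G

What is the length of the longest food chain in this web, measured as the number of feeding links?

5 links

One longest chain: B → G → C → H → I → D.
It has 6 species and 5 links.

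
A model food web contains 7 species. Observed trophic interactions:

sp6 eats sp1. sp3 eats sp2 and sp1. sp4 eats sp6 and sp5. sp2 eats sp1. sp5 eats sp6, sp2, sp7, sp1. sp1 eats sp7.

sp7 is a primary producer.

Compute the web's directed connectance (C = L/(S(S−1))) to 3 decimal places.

C = 0.262

The web has S = 7 species and L = 11 feeding links.
C = L / (S(S−1)) = 11 / 42 = 0.2619 ≈ 0.262.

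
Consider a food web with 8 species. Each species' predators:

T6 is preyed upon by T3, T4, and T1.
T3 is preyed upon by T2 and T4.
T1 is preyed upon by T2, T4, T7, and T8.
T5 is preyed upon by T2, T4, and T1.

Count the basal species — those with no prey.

Basal species (no prey listed): T5, T6.
Count: 2.

2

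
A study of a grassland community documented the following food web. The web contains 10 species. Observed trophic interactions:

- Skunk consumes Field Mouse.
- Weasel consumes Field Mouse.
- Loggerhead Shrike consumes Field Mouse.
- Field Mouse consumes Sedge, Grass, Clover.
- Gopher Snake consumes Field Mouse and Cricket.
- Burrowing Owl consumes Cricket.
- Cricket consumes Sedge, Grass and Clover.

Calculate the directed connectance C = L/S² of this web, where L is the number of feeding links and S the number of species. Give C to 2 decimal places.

The web has S = 10 species and L = 12 feeding links.
C = L / S² = 12 / 100 = 0.1200 ≈ 0.12.

C = 0.12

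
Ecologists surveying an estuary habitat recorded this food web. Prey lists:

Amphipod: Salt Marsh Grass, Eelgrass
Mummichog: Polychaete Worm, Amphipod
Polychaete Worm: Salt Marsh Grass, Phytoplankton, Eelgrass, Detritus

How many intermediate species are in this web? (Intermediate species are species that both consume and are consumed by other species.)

Intermediate species (has both prey and predators): Polychaete Worm, Amphipod.
Count: 2.

2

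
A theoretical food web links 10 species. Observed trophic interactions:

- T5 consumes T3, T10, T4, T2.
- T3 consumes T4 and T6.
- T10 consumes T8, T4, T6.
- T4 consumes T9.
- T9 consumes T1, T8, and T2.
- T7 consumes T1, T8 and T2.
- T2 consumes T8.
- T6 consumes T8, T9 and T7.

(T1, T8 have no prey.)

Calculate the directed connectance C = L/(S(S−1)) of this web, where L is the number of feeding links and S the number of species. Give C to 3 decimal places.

The web has S = 10 species and L = 20 feeding links.
C = L / (S(S−1)) = 20 / 90 = 0.2222 ≈ 0.222.

C = 0.222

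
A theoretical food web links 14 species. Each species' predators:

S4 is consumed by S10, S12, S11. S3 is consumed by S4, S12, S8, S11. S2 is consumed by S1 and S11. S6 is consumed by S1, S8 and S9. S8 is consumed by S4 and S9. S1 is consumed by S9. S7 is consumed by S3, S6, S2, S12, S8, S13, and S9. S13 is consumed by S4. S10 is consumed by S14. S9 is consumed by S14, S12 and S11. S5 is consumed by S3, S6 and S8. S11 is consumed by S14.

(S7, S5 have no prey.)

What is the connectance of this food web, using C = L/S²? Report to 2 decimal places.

The web has S = 14 species and L = 31 feeding links.
C = L / S² = 31 / 196 = 0.1582 ≈ 0.16.

C = 0.16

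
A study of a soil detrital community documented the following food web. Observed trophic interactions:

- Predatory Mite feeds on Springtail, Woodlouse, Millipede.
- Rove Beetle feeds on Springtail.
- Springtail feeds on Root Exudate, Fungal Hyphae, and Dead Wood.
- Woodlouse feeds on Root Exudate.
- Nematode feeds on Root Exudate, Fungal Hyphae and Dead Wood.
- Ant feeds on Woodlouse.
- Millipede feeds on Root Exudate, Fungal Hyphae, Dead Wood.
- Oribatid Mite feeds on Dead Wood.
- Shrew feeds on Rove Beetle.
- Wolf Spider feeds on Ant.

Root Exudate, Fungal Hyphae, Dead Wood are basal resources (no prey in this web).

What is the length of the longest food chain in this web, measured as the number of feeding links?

3 links

One longest chain: Root Exudate → Springtail → Rove Beetle → Shrew.
It has 4 species and 3 links.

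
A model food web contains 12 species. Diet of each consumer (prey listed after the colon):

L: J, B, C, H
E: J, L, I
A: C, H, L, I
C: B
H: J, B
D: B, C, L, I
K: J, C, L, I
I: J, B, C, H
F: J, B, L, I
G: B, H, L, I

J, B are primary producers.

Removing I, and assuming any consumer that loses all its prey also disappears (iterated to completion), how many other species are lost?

0

Remove I.
Every predator of it retains at least one other prey: A still has C, H, L; K still has J, C, L; E still has J, L; F still has J, B, L; G still has B, H, L; D still has B, C, L.
No consumer loses all prey, so no secondary extinctions occur.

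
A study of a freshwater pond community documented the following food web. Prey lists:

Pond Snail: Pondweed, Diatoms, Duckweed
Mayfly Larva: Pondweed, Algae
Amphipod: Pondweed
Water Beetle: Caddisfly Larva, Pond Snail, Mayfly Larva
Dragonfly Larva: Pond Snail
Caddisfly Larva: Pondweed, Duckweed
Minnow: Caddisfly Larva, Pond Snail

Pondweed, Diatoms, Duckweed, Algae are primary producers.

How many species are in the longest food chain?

One longest chain: Pondweed → Caddisfly Larva → Minnow.
It has 3 species and 2 links.

3 species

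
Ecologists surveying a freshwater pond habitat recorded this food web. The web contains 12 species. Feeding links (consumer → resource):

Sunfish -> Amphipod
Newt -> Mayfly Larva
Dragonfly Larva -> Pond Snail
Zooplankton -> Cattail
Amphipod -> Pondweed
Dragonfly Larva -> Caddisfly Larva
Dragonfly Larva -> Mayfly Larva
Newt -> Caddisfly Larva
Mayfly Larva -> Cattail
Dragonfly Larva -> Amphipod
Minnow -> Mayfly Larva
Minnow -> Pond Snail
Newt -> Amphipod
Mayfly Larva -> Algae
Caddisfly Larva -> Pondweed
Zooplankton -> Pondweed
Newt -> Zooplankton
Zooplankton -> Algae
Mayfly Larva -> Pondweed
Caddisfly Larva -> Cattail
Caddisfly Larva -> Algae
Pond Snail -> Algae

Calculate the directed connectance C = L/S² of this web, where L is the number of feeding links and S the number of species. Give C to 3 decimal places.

The web has S = 12 species and L = 22 feeding links.
C = L / S² = 22 / 144 = 0.1528 ≈ 0.153.

C = 0.153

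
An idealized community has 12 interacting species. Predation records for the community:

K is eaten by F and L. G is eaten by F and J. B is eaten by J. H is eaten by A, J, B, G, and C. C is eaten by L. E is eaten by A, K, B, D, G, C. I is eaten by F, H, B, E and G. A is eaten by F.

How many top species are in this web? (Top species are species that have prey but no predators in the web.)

4

Top species (has prey, but nothing eats it): D, L, J, F.
Count: 4.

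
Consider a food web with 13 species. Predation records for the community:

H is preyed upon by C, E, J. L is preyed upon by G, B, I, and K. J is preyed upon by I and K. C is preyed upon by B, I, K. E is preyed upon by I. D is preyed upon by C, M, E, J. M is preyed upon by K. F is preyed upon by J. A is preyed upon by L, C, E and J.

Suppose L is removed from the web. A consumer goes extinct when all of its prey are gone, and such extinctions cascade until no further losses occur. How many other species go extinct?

1

Remove L.
Round 1: G (all prey gone) → extinct.
No further losses. Total secondary extinctions: 1.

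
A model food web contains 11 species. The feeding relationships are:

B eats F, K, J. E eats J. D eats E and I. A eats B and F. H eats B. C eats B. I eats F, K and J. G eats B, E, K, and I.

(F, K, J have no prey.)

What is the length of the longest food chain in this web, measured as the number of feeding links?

One longest chain: F → I → G.
It has 3 species and 2 links.

2 links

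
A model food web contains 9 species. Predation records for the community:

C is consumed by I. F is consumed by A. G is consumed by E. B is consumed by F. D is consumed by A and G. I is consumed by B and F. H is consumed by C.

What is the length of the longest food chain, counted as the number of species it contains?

6 species

One longest chain: H → C → I → B → F → A.
It has 6 species and 5 links.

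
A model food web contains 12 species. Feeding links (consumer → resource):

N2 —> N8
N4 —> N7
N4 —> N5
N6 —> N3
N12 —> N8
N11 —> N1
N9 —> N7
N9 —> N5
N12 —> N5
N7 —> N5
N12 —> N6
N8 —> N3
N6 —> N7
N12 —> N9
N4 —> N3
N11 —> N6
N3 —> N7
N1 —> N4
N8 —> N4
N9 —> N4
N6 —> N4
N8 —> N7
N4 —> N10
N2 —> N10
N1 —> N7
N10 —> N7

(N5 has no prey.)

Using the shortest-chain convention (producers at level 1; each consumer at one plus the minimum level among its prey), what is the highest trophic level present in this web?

4

Producers (level 1): N5.
Following each consumer down to its lowest-level prey: N5 → N7 → N10 → N2 (levels 1 through 4).
All prey of N2 (N10 3, N8 3) are at level 3 or above, so N2 is at level 1 + 3 = 4.
Every consumer has at least one prey at level 3 or below, so none exceeds level 4.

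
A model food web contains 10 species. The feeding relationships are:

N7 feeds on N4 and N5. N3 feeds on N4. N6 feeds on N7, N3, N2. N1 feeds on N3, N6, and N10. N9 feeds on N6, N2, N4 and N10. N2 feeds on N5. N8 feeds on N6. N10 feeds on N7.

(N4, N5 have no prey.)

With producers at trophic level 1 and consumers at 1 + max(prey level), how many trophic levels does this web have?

Producers (level 1): N4, N5.
N5 → N2 → N6 → N1 gives N1 level 4.
No species has a prey at level 4, so no species reaches level 5.

4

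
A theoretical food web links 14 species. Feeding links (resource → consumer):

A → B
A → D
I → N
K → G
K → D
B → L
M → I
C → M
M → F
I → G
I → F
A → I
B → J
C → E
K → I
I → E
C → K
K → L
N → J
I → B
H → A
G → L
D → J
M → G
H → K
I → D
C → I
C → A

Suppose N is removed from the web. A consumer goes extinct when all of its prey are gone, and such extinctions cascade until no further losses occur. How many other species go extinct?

0

Remove N.
Every predator of it retains at least one other prey: J still has D, B.
No consumer loses all prey, so no secondary extinctions occur.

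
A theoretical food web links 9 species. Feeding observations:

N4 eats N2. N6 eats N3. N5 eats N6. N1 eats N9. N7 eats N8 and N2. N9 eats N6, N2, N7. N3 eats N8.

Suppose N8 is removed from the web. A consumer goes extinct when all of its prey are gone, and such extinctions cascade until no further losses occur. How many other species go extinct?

Remove N8.
Round 1: N3 (all prey gone) → extinct.
Round 2: N6 (all prey gone) → extinct.
Round 3: N5 (all prey gone) → extinct.
No further losses. Total secondary extinctions: 3.

3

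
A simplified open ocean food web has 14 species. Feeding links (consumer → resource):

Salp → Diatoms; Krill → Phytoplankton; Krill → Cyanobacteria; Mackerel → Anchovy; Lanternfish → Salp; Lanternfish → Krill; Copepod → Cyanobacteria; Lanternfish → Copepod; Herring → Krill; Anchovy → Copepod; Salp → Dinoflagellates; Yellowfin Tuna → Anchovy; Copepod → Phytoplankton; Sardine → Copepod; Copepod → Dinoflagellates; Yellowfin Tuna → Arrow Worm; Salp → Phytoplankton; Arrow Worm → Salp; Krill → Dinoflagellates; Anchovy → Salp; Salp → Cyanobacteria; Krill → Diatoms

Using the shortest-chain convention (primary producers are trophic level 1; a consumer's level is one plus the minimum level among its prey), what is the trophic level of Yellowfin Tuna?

Cyanobacteria is a producer → level 1.
Salp eats Cyanobacteria → level 2.
Arrow Worm eats Salp → level 3.
Yellowfin Tuna eats Arrow Worm → level 4.
No prey of Yellowfin Tuna is below level 3, so 4 is the minimum.

Trophic level 4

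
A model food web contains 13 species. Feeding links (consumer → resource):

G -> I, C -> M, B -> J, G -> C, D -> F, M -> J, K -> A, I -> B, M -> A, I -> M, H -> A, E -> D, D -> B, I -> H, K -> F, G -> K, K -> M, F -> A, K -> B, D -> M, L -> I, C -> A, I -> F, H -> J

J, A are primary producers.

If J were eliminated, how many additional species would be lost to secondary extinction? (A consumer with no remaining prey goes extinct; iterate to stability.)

Remove J.
Round 1: B (all prey gone) → extinct.
No further losses. Total secondary extinctions: 1.

1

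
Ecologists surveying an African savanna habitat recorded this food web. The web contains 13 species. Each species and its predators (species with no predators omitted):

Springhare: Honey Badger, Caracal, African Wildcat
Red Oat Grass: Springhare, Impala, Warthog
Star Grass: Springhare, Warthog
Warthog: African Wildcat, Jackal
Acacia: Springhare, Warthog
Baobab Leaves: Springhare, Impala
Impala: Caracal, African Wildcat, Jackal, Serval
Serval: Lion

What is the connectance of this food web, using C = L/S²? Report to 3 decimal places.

The web has S = 13 species and L = 19 feeding links.
C = L / S² = 19 / 169 = 0.1124 ≈ 0.112.

C = 0.112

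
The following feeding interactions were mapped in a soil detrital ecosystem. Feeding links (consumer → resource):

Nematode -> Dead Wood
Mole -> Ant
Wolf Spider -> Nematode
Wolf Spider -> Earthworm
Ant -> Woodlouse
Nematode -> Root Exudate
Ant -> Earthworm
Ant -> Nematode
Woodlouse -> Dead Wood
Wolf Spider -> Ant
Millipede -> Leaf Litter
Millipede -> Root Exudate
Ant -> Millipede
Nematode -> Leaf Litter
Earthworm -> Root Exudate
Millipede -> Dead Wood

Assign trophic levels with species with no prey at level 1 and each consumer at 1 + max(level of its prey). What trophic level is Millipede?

Leaf Litter has no prey (basal) → level 1.
Millipede eats Leaf Litter (level 1); other prey at levels: Root Exudate 1, Dead Wood 1 → level 2.

Trophic level 2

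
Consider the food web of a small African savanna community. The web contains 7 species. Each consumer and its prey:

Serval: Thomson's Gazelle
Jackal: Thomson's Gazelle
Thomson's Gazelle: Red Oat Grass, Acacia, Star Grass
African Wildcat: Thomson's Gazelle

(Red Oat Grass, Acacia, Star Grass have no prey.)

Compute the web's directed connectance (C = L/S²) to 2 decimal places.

C = 0.12

The web has S = 7 species and L = 6 feeding links.
C = L / S² = 6 / 49 = 0.1224 ≈ 0.12.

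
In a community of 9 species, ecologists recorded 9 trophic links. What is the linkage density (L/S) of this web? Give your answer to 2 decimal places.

L/S = 1.00

There are L = 9 links among S = 9 species.
L/S = 9/9 = 1.0000 ≈ 1.00.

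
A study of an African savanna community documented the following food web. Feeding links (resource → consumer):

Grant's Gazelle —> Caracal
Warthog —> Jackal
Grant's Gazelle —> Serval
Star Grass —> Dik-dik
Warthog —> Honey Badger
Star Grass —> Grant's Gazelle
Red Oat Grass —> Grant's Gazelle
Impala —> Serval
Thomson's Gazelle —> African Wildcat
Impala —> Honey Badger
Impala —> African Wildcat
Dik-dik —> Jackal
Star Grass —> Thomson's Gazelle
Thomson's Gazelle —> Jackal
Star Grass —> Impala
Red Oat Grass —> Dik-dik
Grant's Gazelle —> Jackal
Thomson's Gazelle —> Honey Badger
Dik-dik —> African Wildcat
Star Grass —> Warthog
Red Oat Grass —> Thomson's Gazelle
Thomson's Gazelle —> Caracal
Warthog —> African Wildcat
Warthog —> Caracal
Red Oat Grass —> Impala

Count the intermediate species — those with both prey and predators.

5

Intermediate species (has both prey and predators): Warthog, Impala, Grant's Gazelle, Thomson's Gazelle, Dik-dik.
Count: 5.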